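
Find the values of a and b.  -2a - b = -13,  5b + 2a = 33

a = 4, b = 5

Row-reduce the augmented matrix:
R1 ← R1 / (-2).
R2 ← R2 − 2·R1.
R2 ← R2 / (4).
R1 ← R1 − 1/2·R2.
Reading off the reduced rows gives a = 4, b = 5.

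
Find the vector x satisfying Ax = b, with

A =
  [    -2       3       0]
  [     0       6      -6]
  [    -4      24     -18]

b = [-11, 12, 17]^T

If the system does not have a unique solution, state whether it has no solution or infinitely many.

no solution

Row-reduce:
R1 ← R1 / (-2).
R3 ← R3 + 4·R1.
R2 ← R2 / (6).
R1 ← R1 + 3/2·R2.
R3 ← R3 − 18·R2.
Row 3 reduces to 0 = 3, a contradiction. The system is inconsistent.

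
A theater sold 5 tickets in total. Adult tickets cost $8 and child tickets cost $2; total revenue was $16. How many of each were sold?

Let a = adult tickets, c = child tickets.
  c + a = 5
  8a + 2c = 16
From equation 1: a = 5 − c.
Substitute into equation 2 and solve: c = 4.
Then a = 1.

adult tickets: 1, child tickets: 4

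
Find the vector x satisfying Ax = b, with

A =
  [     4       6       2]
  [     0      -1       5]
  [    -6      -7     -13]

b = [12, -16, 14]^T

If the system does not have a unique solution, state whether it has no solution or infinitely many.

Row-reduce:
R1 ← R1 / (4).
R3 ← R3 + 6·R1.
R2 ← R2 / (-1).
R1 ← R1 − 3/2·R2.
R3 ← R3 − 2·R2.
Rank is 2 with 3 unknowns, leaving x_3 free.

infinitely many solutions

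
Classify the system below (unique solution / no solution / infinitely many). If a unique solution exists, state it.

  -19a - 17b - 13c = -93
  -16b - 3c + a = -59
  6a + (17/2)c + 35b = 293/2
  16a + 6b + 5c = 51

Row-reduce:
R1 ← R1 / (-19).
R2 ← R2 − 1·R1.
R3 ← R3 − 6·R1.
R4 ← R4 − 16·R1.
R2 ← R2 / (-321/19).
R1 ← R1 − 17/19·R2.
R3 ← R3 − 563/19·R2.
R4 ← R4 + 158/19·R2.
R3 ← R3 / (-1327/642).
R1 ← R1 − 157/321·R3.
R2 ← R2 − 70/321·R3.
R4 ← R4 + 1327/321·R3.
Row 4 reduces to 0 = -6, a contradiction. The system is inconsistent.

no solution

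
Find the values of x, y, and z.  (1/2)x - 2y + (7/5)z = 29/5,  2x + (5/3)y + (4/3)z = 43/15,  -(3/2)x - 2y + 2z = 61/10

Row-reduce the augmented matrix:
R1 ← R1 / (1/2).
R2 ← R2 − 2·R1.
R3 ← R3 + 3/2·R1.
R2 ← R2 / (29/3).
R1 ← R1 + 4·R2.
R3 ← R3 + 8·R2.
R3 ← R3 / (387/145).
R1 ← R1 − 30/29·R3.
R2 ← R2 + 64/145·R3.
Reading off the reduced rows gives x = 3/5, y = -1, z = 5/2.

x = 3/5, y = -1, z = 5/2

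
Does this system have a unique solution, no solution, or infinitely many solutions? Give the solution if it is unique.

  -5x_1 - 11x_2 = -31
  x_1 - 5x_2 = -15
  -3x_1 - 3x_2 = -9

Row-reduce:
R1 ← R1 / (-5).
R2 ← R2 − 1·R1.
R3 ← R3 + 3·R1.
R2 ← R2 / (-36/5).
R1 ← R1 − 11/5·R2.
R3 ← R3 − 18/5·R2.
Row 3 reduces to 0 = -1, a contradiction. The system is inconsistent.

no solution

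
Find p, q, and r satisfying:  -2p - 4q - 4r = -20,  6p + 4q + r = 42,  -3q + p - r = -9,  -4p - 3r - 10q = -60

Row-reduce the augmented matrix:
R1 ← R1 / (-2).
R2 ← R2 − 6·R1.
R3 ← R3 − 1·R1.
R4 ← R4 + 4·R1.
R2 ← R2 / (-8).
R1 ← R1 − 2·R2.
R3 ← R3 + 5·R2.
R4 ← R4 + 2·R2.
R3 ← R3 / (31/8).
R1 ← R1 + 3/4·R3.
R2 ← R2 − 11/8·R3.
R4 ← R4 − 31/4·R3.
R4 reduces to 0 = 0, so the extra equation is consistent.
Reading off the reduced rows gives p = 4, q = 5, r = -2.

p = 4, q = 5, r = -2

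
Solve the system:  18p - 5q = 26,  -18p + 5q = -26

infinitely many solutions

Row-reduce:
R1 ← R1 / (18).
R2 ← R2 + 18·R1.
Rank is 1 with 2 unknowns, leaving q free.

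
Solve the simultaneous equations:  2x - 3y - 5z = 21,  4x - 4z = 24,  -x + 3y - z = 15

x = 0, y = 3, z = -6

Row-reduce the augmented matrix:
R1 ← R1 / (2).
R2 ← R2 − 4·R1.
R3 ← R3 + 1·R1.
R2 ← R2 / (6).
R1 ← R1 + 3/2·R2.
R3 ← R3 − 3/2·R2.
R3 ← R3 / (-5).
R1 ← R1 + 1·R3.
R2 ← R2 − 1·R3.
Reading off the reduced rows gives x = 0, y = 3, z = -6.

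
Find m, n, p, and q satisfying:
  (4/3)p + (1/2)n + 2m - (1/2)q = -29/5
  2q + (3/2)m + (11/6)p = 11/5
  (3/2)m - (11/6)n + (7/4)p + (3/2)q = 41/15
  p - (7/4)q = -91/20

m = -2, n = -1, p = 0, q = 13/5

Row-reduce the augmented matrix:
R1 ← R1 / (2).
R2 ← R2 − 3/2·R1.
R3 ← R3 − 3/2·R1.
R2 ← R2 / (-3/8).
R1 ← R1 − 1/4·R2.
R3 ← R3 + 53/24·R2.
R3 ← R3 / (-449/108).
R1 ← R1 − 11/9·R3.
R2 ← R2 + 20/9·R3.
R4 ← R4 − 1·R3.
R4 ← R4 / (-8375/1796).
R1 ← R1 + 1000/449·R4.
R2 ← R2 − 63/449·R4.
R3 ← R3 − 1308/449·R4.
Reading off the reduced rows gives m = -2, n = -1, p = 0, q = 13/5.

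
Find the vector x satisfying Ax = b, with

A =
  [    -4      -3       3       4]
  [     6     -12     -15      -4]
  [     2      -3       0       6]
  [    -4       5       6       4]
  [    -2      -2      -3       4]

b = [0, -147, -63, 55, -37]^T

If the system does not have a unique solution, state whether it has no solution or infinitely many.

Row-reduce the augmented matrix:
R1 ← R1 / (-4).
R2 ← R2 − 6·R1.
R3 ← R3 − 2·R1.
R4 ← R4 + 4·R1.
R5 ← R5 + 2·R1.
R2 ← R2 / (-33/2).
R1 ← R1 − 3/4·R2.
R3 ← R3 + 9/2·R2.
R4 ← R4 − 8·R2.
R5 ← R5 + 1/2·R2.
R3 ← R3 / (48/11).
R1 ← R1 + 27/22·R3.
R2 ← R2 − 7/11·R3.
R4 ← R4 + 23/11·R3.
R5 ← R5 + 46/11·R3.
R4 ← R4 / (109/24).
R1 ← R1 − 19/16·R4.
R2 ← R2 + 29/24·R4.
R3 ← R3 − 41/24·R4.
R5 ← R5 − 109/12·R4.
R5 reduces to 0 = 0, so the extra equation is consistent.
Reading off the reduced rows gives x_1 = -6, x_2 = 5, x_3 = 5, x_4 = -6.

x_1 = -6, x_2 = 5, x_3 = 5, x_4 = -6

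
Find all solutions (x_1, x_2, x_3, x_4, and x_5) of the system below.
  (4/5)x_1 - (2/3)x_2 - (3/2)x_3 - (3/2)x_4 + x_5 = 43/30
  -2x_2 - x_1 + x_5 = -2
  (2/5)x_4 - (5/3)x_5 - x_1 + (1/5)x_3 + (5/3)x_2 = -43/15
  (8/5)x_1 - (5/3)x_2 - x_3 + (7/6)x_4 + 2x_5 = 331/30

Row-reduce:
R1 ← R1 / (4/5).
R2 ← R2 + 1·R1.
R3 ← R3 + 1·R1.
R4 ← R4 − 8/5·R1.
R2 ← R2 / (-17/6).
R1 ← R1 + 5/6·R2.
R3 ← R3 − 5/6·R2.
R4 ← R4 + 1/3·R2.
R3 ← R3 / (-757/340).
R1 ← R1 + 45/34·R3.
R2 ← R2 − 45/68·R3.
R4 ← R4 − 151/68·R3.
R4 ← R4 / (10747/4542).
R1 ← R1 + 90/757·R4.
R2 ← R2 − 45/757·R4.
R3 ← R3 − 689/757·R4.
Rank is 4 with 5 unknowns, leaving x_5 free.

infinitely many solutions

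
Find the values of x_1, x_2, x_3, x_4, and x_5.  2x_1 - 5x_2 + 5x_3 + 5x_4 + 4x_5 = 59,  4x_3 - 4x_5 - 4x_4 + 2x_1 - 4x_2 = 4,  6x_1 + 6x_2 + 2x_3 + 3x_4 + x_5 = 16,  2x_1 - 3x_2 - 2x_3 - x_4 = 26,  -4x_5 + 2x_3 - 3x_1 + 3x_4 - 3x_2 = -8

x_1 = 6, x_2 = -5, x_3 = -1, x_4 = 3, x_5 = 3

Row-reduce the augmented matrix:
R1 ← R1 / (2).
R2 ← R2 − 2·R1.
R3 ← R3 − 6·R1.
R4 ← R4 − 2·R1.
R5 ← R5 + 3·R1.
R1 ← R1 + 5/2·R2.
R3 ← R3 − 21·R2.
R4 ← R4 − 2·R2.
R5 ← R5 + 21/2·R2.
R3 ← R3 / (8).
R2 ← R2 + 1·R3.
R4 ← R4 + 5·R3.
R5 ← R5 + 1·R3.
R4 ← R4 / (981/8).
R1 ← R1 + 20·R4.
R2 ← R2 − 105/8·R4.
R3 ← R3 − 177/8·R4.
R5 ← R5 + 495/8·R4.
R5 ← R5 / (-742/109).
R1 ← R1 + 38/981·R5.
R2 ← R2 + 53/327·R5.
R3 ← R3 + 80/327·R5.
R4 ← R4 − 881/981·R5.
Reading off the reduced rows gives x_1 = 6, x_2 = -5, x_3 = -1, x_4 = 3, x_5 = 3.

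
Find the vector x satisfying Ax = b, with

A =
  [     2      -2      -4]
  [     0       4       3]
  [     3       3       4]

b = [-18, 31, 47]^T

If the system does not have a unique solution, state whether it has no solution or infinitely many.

x_1 = 5, x_2 = 4, x_3 = 5

Row-reduce the augmented matrix:
R1 ← R1 / (2).
R3 ← R3 − 3·R1.
R2 ← R2 / (4).
R1 ← R1 + 1·R2.
R3 ← R3 − 6·R2.
R3 ← R3 / (11/2).
R1 ← R1 + 5/4·R3.
R2 ← R2 − 3/4·R3.
Reading off the reduced rows gives x_1 = 5, x_2 = 4, x_3 = 5.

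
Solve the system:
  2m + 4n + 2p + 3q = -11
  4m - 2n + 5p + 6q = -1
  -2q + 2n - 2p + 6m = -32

infinitely many solutions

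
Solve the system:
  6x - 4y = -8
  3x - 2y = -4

infinitely many solutions

Row-reduce:
R1 ← R1 / (6).
R2 ← R2 − 3·R1.
Rank is 1 with 2 unknowns, leaving y free.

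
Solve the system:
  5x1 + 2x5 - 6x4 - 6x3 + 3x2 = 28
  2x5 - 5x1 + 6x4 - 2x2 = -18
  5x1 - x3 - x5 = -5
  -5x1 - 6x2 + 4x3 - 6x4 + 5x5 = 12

infinitely many solutions

Row-reduce:
R1 ← R1 / (5).
R2 ← R2 + 5·R1.
R3 ← R3 − 5·R1.
R4 ← R4 + 5·R1.
R1 ← R1 − 3/5·R2.
R3 ← R3 + 3·R2.
R4 ← R4 + 3·R2.
R3 ← R3 / (-13).
R1 ← R1 − 12/5·R3.
R2 ← R2 + 6·R3.
R4 ← R4 + 20·R3.
R4 ← R4 / (-276/13).
R1 ← R1 + 6/65·R4.
R2 ← R2 + 36/13·R4.
R3 ← R3 + 6/13·R4.
Rank is 4 with 5 unknowns, leaving x5 free.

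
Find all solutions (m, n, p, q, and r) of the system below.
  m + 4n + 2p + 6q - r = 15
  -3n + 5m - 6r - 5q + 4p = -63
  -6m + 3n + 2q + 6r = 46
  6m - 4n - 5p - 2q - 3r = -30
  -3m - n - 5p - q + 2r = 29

Row-reduce the augmented matrix:
R2 ← R2 − 5·R1.
R3 ← R3 + 6·R1.
R4 ← R4 − 6·R1.
R5 ← R5 + 3·R1.
R2 ← R2 / (-23).
R1 ← R1 − 4·R2.
R3 ← R3 − 27·R2.
R4 ← R4 + 28·R2.
R5 ← R5 − 11·R2.
R3 ← R3 / (114/23).
R1 ← R1 − 22/23·R3.
R2 ← R2 − 6/23·R3.
R4 ← R4 + 223/23·R3.
R5 ← R5 + 43/23·R3.
R4 ← R4 / (-163/114).
R1 ← R1 − 29/57·R4.
R2 ← R2 − 32/19·R4.
R3 ← R3 + 71/114·R4.
R5 ← R5 + 103/114·R4.
R5 ← R5 / (-511/163).
R1 ← R1 + 43/163·R5.
R2 ← R2 − 386/163·R5.
R3 ← R3 + 175/163·R5.
R4 ← R4 + 219/163·R5.
Reading off the reduced rows gives m = -5, n = 4, p = -4, q = 2, r = 0.

m = -5, n = 4, p = -4, q = 2, r = 0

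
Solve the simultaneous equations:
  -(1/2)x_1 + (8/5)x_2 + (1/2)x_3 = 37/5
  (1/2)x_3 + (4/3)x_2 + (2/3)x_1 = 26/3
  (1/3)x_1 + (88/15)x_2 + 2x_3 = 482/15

infinitely many solutions

Row-reduce:
R1 ← R1 / (-1/2).
R2 ← R2 − 2/3·R1.
R3 ← R3 − 1/3·R1.
R2 ← R2 / (52/15).
R1 ← R1 + 16/5·R2.
R3 ← R3 − 104/15·R2.
Rank is 2 with 3 unknowns, leaving x_3 free.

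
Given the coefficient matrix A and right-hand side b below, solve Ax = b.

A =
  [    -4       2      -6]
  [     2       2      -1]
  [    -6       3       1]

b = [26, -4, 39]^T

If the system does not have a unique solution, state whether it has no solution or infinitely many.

x_1 = -5, x_2 = 3, x_3 = 0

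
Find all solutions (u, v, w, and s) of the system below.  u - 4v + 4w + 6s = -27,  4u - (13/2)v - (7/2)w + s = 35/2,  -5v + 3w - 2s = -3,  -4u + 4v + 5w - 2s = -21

no solution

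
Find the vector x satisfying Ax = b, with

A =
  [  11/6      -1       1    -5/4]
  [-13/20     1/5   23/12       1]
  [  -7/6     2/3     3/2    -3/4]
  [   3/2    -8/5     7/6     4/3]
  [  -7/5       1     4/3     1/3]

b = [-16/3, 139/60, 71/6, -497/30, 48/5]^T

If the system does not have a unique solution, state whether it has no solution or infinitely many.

Row-reduce:
R1 ← R1 / (11/6).
R2 ← R2 + 13/20·R1.
R3 ← R3 + 7/6·R1.
R4 ← R4 − 3/2·R1.
R5 ← R5 + 7/5·R1.
R2 ← R2 / (-17/110).
R1 ← R1 + 6/11·R2.
R3 ← R3 − 1/33·R2.
R4 ← R4 + 43/55·R2.
R5 ← R5 − 13/55·R2.
R3 ← R3 / (395/153).
R1 ← R1 + 127/17·R3.
R2 ← R2 + 1499/102·R3.
R4 ← R4 + 947/85·R3.
R5 ← R5 − 947/170·R3.
R4 ← R4 / (-157817/23700).
R1 ← R1 + 10749/1580·R4.
R2 ← R2 + 37221/3160·R4.
R3 ← R3 + 879/1580·R4.
R5 ← R5 − 157817/47400·R4.
Row 5 reduces to 0 = -1, a contradiction. The system is inconsistent.

no solution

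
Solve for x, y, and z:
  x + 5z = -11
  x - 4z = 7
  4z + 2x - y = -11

Row-reduce the augmented matrix:
R2 ← R2 − 1·R1.
R3 ← R3 − 2·R1.
Swap R2 and R3.
R2 ← R2 / (-1).
R3 ← R3 / (-9).
R1 ← R1 − 5·R3.
R2 ← R2 − 6·R3.
Reading off the reduced rows gives x = -1, y = 1, z = -2.

x = -1, y = 1, z = -2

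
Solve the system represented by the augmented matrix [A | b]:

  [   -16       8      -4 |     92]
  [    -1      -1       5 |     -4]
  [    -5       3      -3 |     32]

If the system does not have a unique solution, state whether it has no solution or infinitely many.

Row-reduce:
R1 ← R1 / (-16).
R2 ← R2 + 1·R1.
R3 ← R3 + 5·R1.
R2 ← R2 / (-3/2).
R1 ← R1 + 1/2·R2.
R3 ← R3 − 1/2·R2.
Rank is 2 with 3 unknowns, leaving x_3 free.

infinitely many solutions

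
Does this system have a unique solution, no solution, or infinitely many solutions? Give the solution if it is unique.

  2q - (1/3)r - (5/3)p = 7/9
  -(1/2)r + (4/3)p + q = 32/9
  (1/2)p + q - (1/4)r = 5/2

Row-reduce the augmented matrix:
R1 ← R1 / (-5/3).
R2 ← R2 − 4/3·R1.
R3 ← R3 − 1/2·R1.
R2 ← R2 / (13/5).
R1 ← R1 + 6/5·R2.
R3 ← R3 − 8/5·R2.
R3 ← R3 / (19/156).
R1 ← R1 + 2/13·R3.
R2 ← R2 + 23/78·R3.
Reading off the reduced rows gives p = 5/3, q = 2, r = 4/3.

p = 5/3, q = 2, r = 4/3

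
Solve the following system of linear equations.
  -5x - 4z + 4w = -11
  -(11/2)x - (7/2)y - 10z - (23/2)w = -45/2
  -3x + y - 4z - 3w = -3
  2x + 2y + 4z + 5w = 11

Row-reduce:
R1 ← R1 / (-5).
R2 ← R2 + 11/2·R1.
R3 ← R3 + 3·R1.
R4 ← R4 − 2·R1.
R2 ← R2 / (-7/2).
R3 ← R3 − 1·R2.
R4 ← R4 − 2·R2.
R3 ← R3 / (-16/5).
R1 ← R1 − 4/5·R3.
R2 ← R2 − 8/5·R3.
R4 ← R4 + 4/5·R3.
Row 4 reduces to 0 = 1/2, a contradiction. The system is inconsistent.

no solution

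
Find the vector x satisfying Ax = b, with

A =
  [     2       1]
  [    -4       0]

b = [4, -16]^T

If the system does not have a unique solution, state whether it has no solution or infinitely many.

x_1 = 4, x_2 = -4

Row-reduce the augmented matrix:
R1 ← R1 / (2).
R2 ← R2 + 4·R1.
R2 ← R2 / (2).
R1 ← R1 − 1/2·R2.
Reading off the reduced rows gives x_1 = 4, x_2 = -4.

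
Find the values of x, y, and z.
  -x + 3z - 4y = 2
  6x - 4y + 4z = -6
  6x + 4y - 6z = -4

x = -1, y = -1, z = -1

Row-reduce the augmented matrix:
R1 ← R1 / (-1).
R2 ← R2 − 6·R1.
R3 ← R3 − 6·R1.
R2 ← R2 / (-28).
R1 ← R1 − 4·R2.
R3 ← R3 + 20·R2.
R3 ← R3 / (-26/7).
R1 ← R1 − 1/7·R3.
R2 ← R2 + 11/14·R3.
Reading off the reduced rows gives x = -1, y = -1, z = -1.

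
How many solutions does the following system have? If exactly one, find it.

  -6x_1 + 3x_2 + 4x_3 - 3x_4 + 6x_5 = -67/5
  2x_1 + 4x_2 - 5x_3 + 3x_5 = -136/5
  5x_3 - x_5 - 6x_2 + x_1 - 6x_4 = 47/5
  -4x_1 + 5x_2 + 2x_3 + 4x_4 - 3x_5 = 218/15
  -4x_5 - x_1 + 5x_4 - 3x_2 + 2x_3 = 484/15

x_1 = -1, x_2 = -2, x_3 = 2, x_4 = 7/3, x_5 = -12/5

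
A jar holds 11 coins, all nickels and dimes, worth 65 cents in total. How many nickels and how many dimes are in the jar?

nickels: 9, dimes: 2

Let n = nickels, d = dimes.
  n + d = 11
  5n + 10d = 65
Row-reduce the augmented matrix:
R2 ← R2 − 5·R1.
R2 ← R2 / (5).
R1 ← R1 − 1·R2.
Reading off the reduced rows gives n = 9, d = 2.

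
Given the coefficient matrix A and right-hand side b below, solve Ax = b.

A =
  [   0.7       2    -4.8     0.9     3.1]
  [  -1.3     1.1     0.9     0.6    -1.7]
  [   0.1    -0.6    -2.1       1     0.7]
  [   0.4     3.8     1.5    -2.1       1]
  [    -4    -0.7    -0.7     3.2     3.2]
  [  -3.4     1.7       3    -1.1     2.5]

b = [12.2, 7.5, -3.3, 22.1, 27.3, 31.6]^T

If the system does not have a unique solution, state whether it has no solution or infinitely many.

x_1 = -2, x_2 = 6, x_3 = 3, x_4 = 4, x_5 = 4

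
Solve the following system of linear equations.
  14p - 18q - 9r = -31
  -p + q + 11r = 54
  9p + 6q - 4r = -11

Row-reduce the augmented matrix:
R1 ← R1 / (14).
R2 ← R2 + 1·R1.
R3 ← R3 − 9·R1.
R2 ← R2 / (-2/7).
R1 ← R1 + 9/7·R2.
R3 ← R3 − 123/7·R2.
R3 ← R3 / (2555/4).
R1 ← R1 + 189/4·R3.
R2 ← R2 + 145/4·R3.
Reading off the reduced rows gives p = 1, q = 0, r = 5.

p = 1, q = 0, r = 5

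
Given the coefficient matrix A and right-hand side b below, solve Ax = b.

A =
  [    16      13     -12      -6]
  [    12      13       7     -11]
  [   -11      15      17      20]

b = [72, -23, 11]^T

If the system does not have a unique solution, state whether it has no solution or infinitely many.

infinitely many solutions

Row-reduce:
R1 ← R1 / (16).
R2 ← R2 − 12·R1.
R3 ← R3 + 11·R1.
R2 ← R2 / (13/4).
R1 ← R1 − 13/16·R2.
R3 ← R3 − 383/16·R2.
R3 ← R3 / (-5673/52).
R1 ← R1 + 19/4·R3.
R2 ← R2 − 64/13·R3.
Rank is 3 with 4 unknowns, leaving x_4 free.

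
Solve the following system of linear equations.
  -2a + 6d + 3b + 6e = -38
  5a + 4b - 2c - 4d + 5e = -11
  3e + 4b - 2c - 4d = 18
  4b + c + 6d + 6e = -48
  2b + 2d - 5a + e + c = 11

a = -5, b = 0, c = 0, d = -6, e = -2

Row-reduce the augmented matrix:
R1 ← R1 / (-2).
R2 ← R2 − 5·R1.
R5 ← R5 + 5·R1.
R2 ← R2 / (23/2).
R1 ← R1 + 3/2·R2.
R3 ← R3 − 4·R2.
R4 ← R4 − 4·R2.
R5 ← R5 + 11/2·R2.
R3 ← R3 / (-30/23).
R1 ← R1 + 6/23·R3.
R2 ← R2 + 4/23·R3.
R4 ← R4 − 39/23·R3.
R5 ← R5 − 1/23·R3.
R4 ← R4 / (-8).
R2 ← R2 − 2·R4.
R3 ← R3 − 6·R4.
R5 ← R5 + 8·R4.
R5 ← R5 / (23/15).
R1 ← R1 − 2/5·R5.
R2 ← R2 − 89/120·R5.
R3 ← R3 + 37/24·R5.
R4 ← R4 − 61/80·R5.
Reading off the reduced rows gives a = -5, b = 0, c = 0, d = -6, e = -2.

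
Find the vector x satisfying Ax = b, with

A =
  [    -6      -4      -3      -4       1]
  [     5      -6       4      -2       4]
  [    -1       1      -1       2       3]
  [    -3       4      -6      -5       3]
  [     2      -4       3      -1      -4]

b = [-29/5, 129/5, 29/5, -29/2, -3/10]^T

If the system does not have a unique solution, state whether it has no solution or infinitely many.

x_1 = 0, x_2 = -3/5, x_3 = 3, x_4 = 1/2, x_5 = 14/5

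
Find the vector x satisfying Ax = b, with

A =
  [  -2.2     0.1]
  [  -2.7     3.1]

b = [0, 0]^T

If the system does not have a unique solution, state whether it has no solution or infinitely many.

Row-reduce the augmented matrix:
R1 ← R1 / (-11/5).
R2 ← R2 + 27/10·R1.
R2 ← R2 / (131/44).
R1 ← R1 + 1/22·R2.
Reading off the reduced rows gives x_1 = 0, x_2 = 0.

x_1 = 0, x_2 = 0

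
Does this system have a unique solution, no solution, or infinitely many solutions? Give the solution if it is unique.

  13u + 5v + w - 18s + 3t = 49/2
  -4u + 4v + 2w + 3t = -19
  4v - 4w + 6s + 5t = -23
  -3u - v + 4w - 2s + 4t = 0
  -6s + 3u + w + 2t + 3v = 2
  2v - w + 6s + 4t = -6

no solution

Row-reduce:
R1 ← R1 / (13).
R2 ← R2 + 4·R1.
R4 ← R4 + 3·R1.
R5 ← R5 − 3·R1.
R2 ← R2 / (72/13).
R1 ← R1 − 5/13·R2.
R3 ← R3 − 4·R2.
R4 ← R4 − 2/13·R2.
R5 ← R5 − 24/13·R2.
R6 ← R6 − 2·R2.
R3 ← R3 / (-17/3).
R1 ← R1 + 1/12·R3.
R2 ← R2 − 5/12·R3.
R4 ← R4 − 25/6·R3.
R6 ← R6 + 11/6·R3.
R4 ← R4 / (23/17).
R1 ← R1 + 39/34·R4.
R2 ← R2 + 9/34·R4.
R3 ← R3 + 30/17·R4.
R6 ← R6 − 81/17·R4.
Swap R5 and R6.
R5 ← R5 / (-457/23).
R1 ← R1 − 475/92·R5.
R2 ← R2 − 191/92·R5.
R3 ← R3 − 353/46·R5.
R4 ← R4 − 105/23·R5.
Row 6 reduces to 0 = 1/6, a contradiction. The system is inconsistent.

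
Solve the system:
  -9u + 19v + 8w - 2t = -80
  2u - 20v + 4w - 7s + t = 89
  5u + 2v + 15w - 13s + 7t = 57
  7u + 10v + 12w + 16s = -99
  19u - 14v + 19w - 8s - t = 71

Row-reduce the augmented matrix:
R1 ← R1 / (-9).
R2 ← R2 − 2·R1.
R3 ← R3 − 5·R1.
R4 ← R4 − 7·R1.
R5 ← R5 − 19·R1.
R2 ← R2 / (-142/9).
R1 ← R1 + 19/9·R2.
R3 ← R3 − 113/9·R2.
R4 ← R4 − 223/9·R2.
R5 ← R5 − 235/9·R2.
R3 ← R3 / (1707/71).
R1 ← R1 + 118/71·R3.
R2 ← R2 + 26/71·R3.
R4 ← R4 − 1938/71·R3.
R5 ← R5 − 3227/71·R3.
R4 ← R4 / (29691/1138).
R1 ← R1 + 395/1138·R4.
R2 ← R2 − 183/1138·R4.
R3 ← R3 + 879/1138·R4.
R5 ← R5 − 8832/569·R4.
R5 ← R5 / (-38231/3299).
R1 ← R1 − 14276/29691·R5.
R2 ← R2 − 362/3299·R5.
R3 ← R3 − 100/3299·R5.
R4 ← R4 + 8957/29691·R5.
Reading off the reduced rows gives u = 1, v = -3, w = -1, s = -4, t = 3.

u = 1, v = -3, w = -1, s = -4, t = 3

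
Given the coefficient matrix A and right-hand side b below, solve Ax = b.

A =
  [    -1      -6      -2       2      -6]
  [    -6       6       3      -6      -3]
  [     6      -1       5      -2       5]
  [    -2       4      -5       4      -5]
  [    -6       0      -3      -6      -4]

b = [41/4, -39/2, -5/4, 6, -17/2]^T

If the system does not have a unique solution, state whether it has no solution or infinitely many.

x_1 = 5/4, x_2 = -3/4, x_3 = -1, x_4 = 1, x_5 = -1/2

Row-reduce the augmented matrix:
R1 ← R1 / (-1).
R2 ← R2 + 6·R1.
R3 ← R3 − 6·R1.
R4 ← R4 + 2·R1.
R5 ← R5 + 6·R1.
R2 ← R2 / (42).
R1 ← R1 − 6·R2.
R3 ← R3 + 37·R2.
R4 ← R4 − 16·R2.
R5 ← R5 − 36·R2.
R3 ← R3 / (87/14).
R1 ← R1 + 1/7·R3.
R2 ← R2 − 5/14·R3.
R4 ← R4 + 47/7·R3.
R5 ← R5 + 27/7·R3.
R4 ← R4 / (46/87).
R1 ← R1 − 38/87·R4.
R2 ← R2 + 8/87·R4.
R3 ← R3 + 82/87·R4.
R5 ← R5 + 180/29·R4.
R5 ← R5 / (-2009/23).
R1 ← R1 − 174/23·R5.
R2 ← R2 + 10/23·R5.
R3 ← R3 + 321/23·R5.
R4 ← R4 + 333/23·R5.
Reading off the reduced rows gives x_1 = 5/4, x_2 = -3/4, x_3 = -1, x_4 = 1, x_5 = -1/2.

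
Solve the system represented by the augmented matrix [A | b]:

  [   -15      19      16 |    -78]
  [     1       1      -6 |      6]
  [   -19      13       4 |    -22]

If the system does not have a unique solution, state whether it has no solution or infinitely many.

x_1 = -2, x_2 = -4, x_3 = -2

Row-reduce the augmented matrix:
R1 ← R1 / (-15).
R2 ← R2 − 1·R1.
R3 ← R3 + 19·R1.
R2 ← R2 / (34/15).
R1 ← R1 + 19/15·R2.
R3 ← R3 + 166/15·R2.
R3 ← R3 / (-686/17).
R1 ← R1 + 65/17·R3.
R2 ← R2 + 37/17·R3.
Reading off the reduced rows gives x_1 = -2, x_2 = -4, x_3 = -2.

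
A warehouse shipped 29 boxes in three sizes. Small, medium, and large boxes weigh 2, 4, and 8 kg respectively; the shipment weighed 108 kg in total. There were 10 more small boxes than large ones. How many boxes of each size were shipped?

Let s = small boxes, m = medium boxes, l = large boxes.
  s + m + l = 29
  2s + 4m + 8l = 108
  -l + s = 10
Row-reduce the augmented matrix:
R2 ← R2 − 2·R1.
R3 ← R3 − 1·R1.
R2 ← R2 / (2).
R1 ← R1 − 1·R2.
R3 ← R3 + 1·R2.
R1 ← R1 + 2·R3.
R2 ← R2 − 3·R3.
Reading off the reduced rows gives s = 16, m = 7, l = 6.

small boxes: 16, medium boxes: 7, large boxes: 6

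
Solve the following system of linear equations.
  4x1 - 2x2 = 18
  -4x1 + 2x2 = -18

Row-reduce:
R1 ← R1 / (4).
R2 ← R2 + 4·R1.
Rank is 1 with 2 unknowns, leaving x2 free.

infinitely many solutions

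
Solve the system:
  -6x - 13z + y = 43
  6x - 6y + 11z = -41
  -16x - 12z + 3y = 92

Row-reduce the augmented matrix:
R1 ← R1 / (-6).
R2 ← R2 − 6·R1.
R3 ← R3 + 16·R1.
R2 ← R2 / (-5).
R1 ← R1 + 1/6·R2.
R3 ← R3 − 1/3·R2.
R3 ← R3 / (338/15).
R1 ← R1 − 67/30·R3.
R2 ← R2 − 2/5·R3.
Reading off the reduced rows gives x = -5, y = 0, z = -1.

x = -5, y = 0, z = -1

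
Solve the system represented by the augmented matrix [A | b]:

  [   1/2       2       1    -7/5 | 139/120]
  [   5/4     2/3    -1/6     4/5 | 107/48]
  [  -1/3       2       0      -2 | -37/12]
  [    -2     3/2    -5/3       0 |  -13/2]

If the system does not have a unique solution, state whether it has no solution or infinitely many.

Row-reduce the augmented matrix:
R1 ← R1 / (1/2).
R2 ← R2 − 5/4·R1.
R3 ← R3 + 1/3·R1.
R4 ← R4 + 2·R1.
R2 ← R2 / (-13/3).
R1 ← R1 − 4·R2.
R3 ← R3 − 10/3·R2.
R4 ← R4 − 19/2·R2.
R3 ← R3 / (-18/13).
R1 ← R1 + 6/13·R3.
R2 ← R2 − 8/13·R3.
R4 ← R4 + 137/39·R3.
R4 ← R4 / (4661/1620).
R1 ← R1 − 47/45·R4.
R2 ← R2 + 223/270·R4.
R3 ← R3 + 73/270·R4.
Reading off the reduced rows gives x_1 = 5/4, x_2 = 0, x_3 = 12/5, x_4 = 4/3.

x_1 = 5/4, x_2 = 0, x_3 = 12/5, x_4 = 4/3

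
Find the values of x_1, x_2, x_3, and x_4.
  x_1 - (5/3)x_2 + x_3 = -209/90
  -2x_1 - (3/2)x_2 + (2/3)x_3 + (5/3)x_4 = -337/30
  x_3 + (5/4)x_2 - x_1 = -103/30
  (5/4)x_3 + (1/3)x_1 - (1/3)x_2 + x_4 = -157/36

x_1 = 5/2, x_2 = 4/3, x_3 = -13/5, x_4 = -3/2

Row-reduce the augmented matrix:
R2 ← R2 + 2·R1.
R3 ← R3 + 1·R1.
R4 ← R4 − 1/3·R1.
R2 ← R2 / (-29/6).
R1 ← R1 + 5/3·R2.
R3 ← R3 + 5/12·R2.
R4 ← R4 − 2/9·R2.
R3 ← R3 / (154/87).
R1 ← R1 − 7/87·R3.
R2 ← R2 + 16/29·R3.
R4 ← R4 − 1085/1044·R3.
R4 ← R4 / (613/528).
R1 ← R1 + 25/44·R4.
R2 ← R2 + 30/77·R4.
R3 ← R3 + 25/308·R4.
Reading off the reduced rows gives x_1 = 5/2, x_2 = 4/3, x_3 = -13/5, x_4 = -3/2.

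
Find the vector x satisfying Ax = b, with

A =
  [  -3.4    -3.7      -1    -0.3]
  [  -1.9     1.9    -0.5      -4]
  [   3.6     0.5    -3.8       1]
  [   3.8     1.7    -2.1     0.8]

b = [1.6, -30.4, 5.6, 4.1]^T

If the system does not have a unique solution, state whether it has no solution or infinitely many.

x_1 = 5, x_2 = -6, x_3 = 3, x_4 = 2

Row-reduce the augmented matrix:
R1 ← R1 / (-17/5).
R2 ← R2 + 19/10·R1.
R3 ← R3 − 18/5·R1.
R4 ← R4 − 19/5·R1.
R2 ← R2 / (1349/340).
R1 ← R1 − 37/34·R2.
R3 ← R3 + 581/170·R2.
R4 ← R4 + 207/85·R2.
R3 ← R3 / (-32431/6745).
R1 ← R1 − 375/1349·R3.
R2 ← R2 − 20/1349·R3.
R4 ← R4 + 42919/13490·R3.
R4 ← R4 / (-100357/648620).
R1 ← R1 − 64081/64862·R4.
R2 ← R2 + 31587/32431·R4.
R3 ← R3 − 35327/64862·R4.
Reading off the reduced rows gives x_1 = 5, x_2 = -6, x_3 = 3, x_4 = 2.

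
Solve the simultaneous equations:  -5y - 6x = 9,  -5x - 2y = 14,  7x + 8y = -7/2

no solution

Row-reduce:
R1 ← R1 / (-6).
R2 ← R2 + 5·R1.
R3 ← R3 − 7·R1.
R2 ← R2 / (13/6).
R1 ← R1 − 5/6·R2.
R3 ← R3 − 13/6·R2.
Row 3 reduces to 0 = 1/2, a contradiction. The system is inconsistent.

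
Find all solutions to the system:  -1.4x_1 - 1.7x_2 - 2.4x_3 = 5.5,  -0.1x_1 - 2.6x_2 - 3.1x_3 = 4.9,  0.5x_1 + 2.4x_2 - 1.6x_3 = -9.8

Row-reduce the augmented matrix:
R1 ← R1 / (-7/5).
R2 ← R2 + 1/10·R1.
R3 ← R3 − 1/2·R1.
R2 ← R2 / (-347/140).
R1 ← R1 − 17/14·R2.
R3 ← R3 − 251/140·R2.
R3 ← R3 / (-15877/3470).
R1 ← R1 − 97/347·R3.
R2 ← R2 − 410/347·R3.
Reading off the reduced rows gives x_1 = -2, x_2 = -3, x_3 = 1.

x_1 = -2, x_2 = -3, x_3 = 1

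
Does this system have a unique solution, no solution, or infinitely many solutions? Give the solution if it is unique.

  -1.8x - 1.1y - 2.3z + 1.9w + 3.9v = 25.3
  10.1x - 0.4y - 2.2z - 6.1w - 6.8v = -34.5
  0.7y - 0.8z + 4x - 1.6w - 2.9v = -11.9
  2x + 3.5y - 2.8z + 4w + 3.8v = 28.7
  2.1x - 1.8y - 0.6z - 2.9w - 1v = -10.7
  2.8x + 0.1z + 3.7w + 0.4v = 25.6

x = 1, y = -3, z = -2, w = 6, v = 2

Row-reduce the augmented matrix:
R1 ← R1 / (-9/5).
R2 ← R2 − 101/10·R1.
R3 ← R3 − 4·R1.
R4 ← R4 − 2·R1.
R5 ← R5 − 21/10·R1.
R6 ← R6 − 14/5·R1.
R2 ← R2 / (-1183/180).
R1 ← R1 − 11/18·R2.
R3 ← R3 + 157/90·R2.
R4 ← R4 − 41/18·R2.
R5 ← R5 + 37/12·R2.
R6 ← R6 + 77/45·R2.
R3 ← R3 / (-22497/11830).
R1 ← R1 + 150/1183·R3.
R2 ← R2 − 2719/1183·R3.
R4 ← R4 + 125289/11830·R3.
R5 ← R5 − 22497/5915·R3.
R6 ← R6 − 769/1690·R3.
R4 ← R4 / (-6352/37495).
R1 ← R1 + 5441/7499·R4.
R2 ← R2 − 22768/22497·R4.
R3 ← R3 + 16699/22497·R4.
R6 ← R6 − 653066/112485·R4.
Swap R5 and R6.
R5 ← R5 / (3948953/31760).
R1 ← R1 + 203903/12704·R5.
R2 ← R2 − 16669/794·R5.
R3 ← R3 + 208919/12704·R5.
R4 ← R4 + 265589/12704·R5.
R6 reduces to 0 = 0, so the extra equation is consistent.
Reading off the reduced rows gives x = 1, y = -3, z = -2, w = 6, v = 2.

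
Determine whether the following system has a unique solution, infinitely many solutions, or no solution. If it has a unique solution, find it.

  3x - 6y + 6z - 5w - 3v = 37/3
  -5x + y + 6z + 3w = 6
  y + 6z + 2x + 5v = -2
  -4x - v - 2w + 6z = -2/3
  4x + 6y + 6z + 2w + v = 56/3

x = 2, y = 0, z = 3/2, w = 7/3, v = -3

Row-reduce the augmented matrix:
R1 ← R1 / (3).
R2 ← R2 + 5·R1.
R3 ← R3 − 2·R1.
R4 ← R4 + 4·R1.
R5 ← R5 − 4·R1.
R2 ← R2 / (-9).
R1 ← R1 + 2·R2.
R3 ← R3 − 5·R2.
R4 ← R4 + 8·R2.
R5 ← R5 − 14·R2.
R3 ← R3 / (98/9).
R1 ← R1 + 14/9·R3.
R2 ← R2 + 16/9·R3.
R4 ← R4 + 2/9·R3.
R5 ← R5 − 206/9·R3.
R4 ← R4 / (-192/49).
R1 ← R1 + 3/7·R4.
R2 ← R2 − 32/49·R4.
R3 ← R3 − 5/147·R4.
R5 ← R5 + 20/49·R4.
R5 ← R5 / (-557/48).
R1 ← R1 − 49/64·R5.
R2 ← R2 − 7/6·R5.
R3 ← R3 − 221/576·R5.
R4 ← R4 − 23/192·R5.
Reading off the reduced rows gives x = 2, y = 0, z = 3/2, w = 7/3, v = -3.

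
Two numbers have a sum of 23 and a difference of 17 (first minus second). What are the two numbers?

Let x = first number, y = second number.
  x + y = 23
  x - y = 17
From equation 1: x = 23 − y.
Substitute into equation 2 and solve: y = 3.
Then x = 20.

first number: 20, second number: 3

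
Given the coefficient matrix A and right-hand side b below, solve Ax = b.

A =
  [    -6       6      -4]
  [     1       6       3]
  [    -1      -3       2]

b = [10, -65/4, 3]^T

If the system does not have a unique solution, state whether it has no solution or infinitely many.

Row-reduce the augmented matrix:
R1 ← R1 / (-6).
R2 ← R2 − 1·R1.
R3 ← R3 + 1·R1.
R2 ← R2 / (7).
R1 ← R1 + 1·R2.
R3 ← R3 + 4·R2.
R3 ← R3 / (4).
R1 ← R1 − 1·R3.
R2 ← R2 − 1/3·R3.
Reading off the reduced rows gives x_1 = -2, x_2 = -3/2, x_3 = -7/4.

x_1 = -2, x_2 = -3/2, x_3 = -7/4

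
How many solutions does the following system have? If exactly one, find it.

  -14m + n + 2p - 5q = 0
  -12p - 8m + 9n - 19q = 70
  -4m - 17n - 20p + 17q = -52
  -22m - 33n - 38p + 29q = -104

infinitely many solutions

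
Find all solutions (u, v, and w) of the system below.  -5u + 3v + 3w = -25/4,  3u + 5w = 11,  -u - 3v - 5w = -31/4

u = 2, v = 1/4, w = 1

Row-reduce the augmented matrix:
R1 ← R1 / (-5).
R2 ← R2 − 3·R1.
R3 ← R3 + 1·R1.
R2 ← R2 / (9/5).
R1 ← R1 + 3/5·R2.
R3 ← R3 + 18/5·R2.
R3 ← R3 / (8).
R1 ← R1 − 5/3·R3.
R2 ← R2 − 34/9·R3.
Reading off the reduced rows gives u = 2, v = 1/4, w = 1.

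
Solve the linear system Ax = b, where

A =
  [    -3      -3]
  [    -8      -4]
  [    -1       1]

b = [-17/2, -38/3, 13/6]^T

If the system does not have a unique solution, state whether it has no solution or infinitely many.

Row-reduce the augmented matrix:
R1 ← R1 / (-3).
R2 ← R2 + 8·R1.
R3 ← R3 + 1·R1.
R2 ← R2 / (4).
R1 ← R1 − 1·R2.
R3 ← R3 − 2·R2.
R3 reduces to 0 = 0, so the extra equation is consistent.
Reading off the reduced rows gives x_1 = 1/3, x_2 = 5/2.

x_1 = 1/3, x_2 = 5/2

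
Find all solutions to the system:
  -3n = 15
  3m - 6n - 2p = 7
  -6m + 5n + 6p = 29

Row-reduce the augmented matrix:
Swap R1 and R2.
R1 ← R1 / (3).
R3 ← R3 + 6·R1.
R2 ← R2 / (-3).
R1 ← R1 + 2·R2.
R3 ← R3 + 7·R2.
R3 ← R3 / (2).
R1 ← R1 + 2/3·R3.
Reading off the reduced rows gives m = -5, n = -5, p = 4.

m = -5, n = -5, p = 4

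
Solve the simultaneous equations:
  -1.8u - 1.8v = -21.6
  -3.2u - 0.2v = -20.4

Row-reduce the augmented matrix:
R1 ← R1 / (-9/5).
R2 ← R2 + 16/5·R1.
R2 ← R2 / (3).
R1 ← R1 − 1·R2.
Reading off the reduced rows gives u = 6, v = 6.

u = 6, v = 6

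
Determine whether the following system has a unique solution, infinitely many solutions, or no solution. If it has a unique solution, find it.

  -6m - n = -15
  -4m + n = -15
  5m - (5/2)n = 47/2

no solution

Row-reduce:
R1 ← R1 / (-6).
R2 ← R2 + 4·R1.
R3 ← R3 − 5·R1.
R2 ← R2 / (5/3).
R1 ← R1 − 1/6·R2.
R3 ← R3 + 10/3·R2.
Row 3 reduces to 0 = 1, a contradiction. The system is inconsistent.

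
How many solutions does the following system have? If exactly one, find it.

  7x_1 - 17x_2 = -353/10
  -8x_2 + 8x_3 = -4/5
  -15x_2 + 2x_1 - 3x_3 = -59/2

Row-reduce the augmented matrix:
R1 ← R1 / (7).
R3 ← R3 − 2·R1.
R2 ← R2 / (-8).
R1 ← R1 + 17/7·R2.
R3 ← R3 + 71/7·R2.
R3 ← R3 / (-92/7).
R1 ← R1 + 17/7·R3.
R2 ← R2 + 1·R3.
Reading off the reduced rows gives x_1 = -7/5, x_2 = 3/2, x_3 = 7/5.

x_1 = -7/5, x_2 = 3/2, x_3 = 7/5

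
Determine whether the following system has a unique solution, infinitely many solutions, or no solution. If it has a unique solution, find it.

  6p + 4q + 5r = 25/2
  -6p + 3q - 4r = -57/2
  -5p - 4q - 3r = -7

Row-reduce the augmented matrix:
R1 ← R1 / (6).
R2 ← R2 + 6·R1.
R3 ← R3 + 5·R1.
R2 ← R2 / (7).
R1 ← R1 − 2/3·R2.
R3 ← R3 + 2/3·R2.
R3 ← R3 / (53/42).
R1 ← R1 − 31/42·R3.
R2 ← R2 − 1/7·R3.
Reading off the reduced rows gives p = 5/2, q = -5/2, r = 3/2.

p = 5/2, q = -5/2, r = 3/2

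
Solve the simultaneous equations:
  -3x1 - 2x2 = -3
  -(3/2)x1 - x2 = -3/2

Row-reduce:
R1 ← R1 / (-3).
R2 ← R2 + 3/2·R1.
Rank is 1 with 2 unknowns, leaving x2 free.

infinitely many solutions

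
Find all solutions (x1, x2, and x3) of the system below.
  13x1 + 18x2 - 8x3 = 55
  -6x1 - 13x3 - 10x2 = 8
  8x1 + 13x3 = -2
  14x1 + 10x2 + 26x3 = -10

x1 = 3, x2 = 0, x3 = -2

Row-reduce the augmented matrix:
R1 ← R1 / (13).
R2 ← R2 + 6·R1.
R3 ← R3 − 8·R1.
R4 ← R4 − 14·R1.
R2 ← R2 / (-22/13).
R1 ← R1 − 18/13·R2.
R3 ← R3 + 144/13·R2.
R4 ← R4 + 122/13·R2.
R3 ← R3 / (1399/11).
R1 ← R1 + 157/11·R3.
R2 ← R2 − 217/22·R3.
R4 ← R4 − 1399/11·R3.
R4 reduces to 0 = 0, so the extra equation is consistent.
Reading off the reduced rows gives x1 = 3, x2 = 0, x3 = -2.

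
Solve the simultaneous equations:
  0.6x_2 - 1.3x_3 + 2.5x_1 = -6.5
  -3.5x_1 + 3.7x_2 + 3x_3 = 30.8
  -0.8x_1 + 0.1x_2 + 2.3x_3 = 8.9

x_1 = -2, x_2 = 4, x_3 = 3

Row-reduce the augmented matrix:
R1 ← R1 / (5/2).
R2 ← R2 + 7/2·R1.
R3 ← R3 + 4/5·R1.
R2 ← R2 / (227/50).
R1 ← R1 − 6/25·R2.
R3 ← R3 − 73/250·R2.
R3 ← R3 / (10261/5675).
R1 ← R1 + 661/1135·R3.
R2 ← R2 − 59/227·R3.
Reading off the reduced rows gives x_1 = -2, x_2 = 4, x_3 = 3.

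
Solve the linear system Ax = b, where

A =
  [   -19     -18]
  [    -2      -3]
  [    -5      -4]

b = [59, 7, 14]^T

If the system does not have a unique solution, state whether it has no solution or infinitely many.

no solution

Row-reduce:
R1 ← R1 / (-19).
R2 ← R2 + 2·R1.
R3 ← R3 + 5·R1.
R2 ← R2 / (-21/19).
R1 ← R1 − 18/19·R2.
R3 ← R3 − 14/19·R2.
Row 3 reduces to 0 = -1, a contradiction. The system is inconsistent.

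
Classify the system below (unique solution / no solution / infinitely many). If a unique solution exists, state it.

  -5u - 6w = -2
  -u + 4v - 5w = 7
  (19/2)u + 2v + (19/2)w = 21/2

no solution

Row-reduce:
R1 ← R1 / (-5).
R2 ← R2 + 1·R1.
R3 ← R3 − 19/2·R1.
R2 ← R2 / (4).
R3 ← R3 − 2·R2.
Row 3 reduces to 0 = 3, a contradiction. The system is inconsistent.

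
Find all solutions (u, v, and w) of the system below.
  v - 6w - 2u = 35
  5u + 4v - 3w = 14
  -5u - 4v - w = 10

Row-reduce the augmented matrix:
R1 ← R1 / (-2).
R2 ← R2 − 5·R1.
R3 ← R3 + 5·R1.
R2 ← R2 / (13/2).
R1 ← R1 + 1/2·R2.
R3 ← R3 + 13/2·R2.
R3 ← R3 / (-4).
R1 ← R1 − 21/13·R3.
R2 ← R2 + 36/13·R3.
Reading off the reduced rows gives u = 0, v = -1, w = -6.

u = 0, v = -1, w = -6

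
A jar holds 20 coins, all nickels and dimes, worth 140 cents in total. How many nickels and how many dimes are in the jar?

nickels: 12, dimes: 8

Let n = nickels, d = dimes.
  n + d = 20
  5n + 10d = 140
From equation 1: n = 20 − d.
Substitute into equation 2 and solve: d = 8.
Then n = 12.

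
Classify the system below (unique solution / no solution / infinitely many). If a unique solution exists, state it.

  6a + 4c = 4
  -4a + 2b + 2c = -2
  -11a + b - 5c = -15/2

Row-reduce:
R1 ← R1 / (6).
R2 ← R2 + 4·R1.
R3 ← R3 + 11·R1.
R2 ← R2 / (2).
R3 ← R3 − 1·R2.
Row 3 reduces to 0 = -1/2, a contradiction. The system is inconsistent.

no solution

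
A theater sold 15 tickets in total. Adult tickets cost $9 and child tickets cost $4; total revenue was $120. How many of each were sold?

adult tickets: 12, child tickets: 3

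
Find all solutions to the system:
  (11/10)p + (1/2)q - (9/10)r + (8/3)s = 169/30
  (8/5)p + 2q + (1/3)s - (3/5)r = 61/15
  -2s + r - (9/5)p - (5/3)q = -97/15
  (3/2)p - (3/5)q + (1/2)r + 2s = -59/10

Row-reduce:
R1 ← R1 / (11/10).
R2 ← R2 − 8/5·R1.
R3 ← R3 + 9/5·R1.
R4 ← R4 − 3/2·R1.
R2 ← R2 / (14/11).
R1 ← R1 − 5/11·R2.
R3 ← R3 + 28/33·R2.
R4 ← R4 + 141/110·R2.
Swap R3 and R4.
R3 ← R3 / (1709/700).
R1 ← R1 + 15/14·R3.
R2 ← R2 − 39/70·R3.
Rank is 3 with 4 unknowns, leaving s free.

infinitely many solutions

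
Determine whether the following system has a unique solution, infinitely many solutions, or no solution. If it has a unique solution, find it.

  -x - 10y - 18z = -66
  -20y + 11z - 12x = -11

infinitely many solutions

Row-reduce:
R1 ← R1 / (-1).
R2 ← R2 + 12·R1.
R2 ← R2 / (100).
R1 ← R1 − 10·R2.
Rank is 2 with 3 unknowns, leaving z free.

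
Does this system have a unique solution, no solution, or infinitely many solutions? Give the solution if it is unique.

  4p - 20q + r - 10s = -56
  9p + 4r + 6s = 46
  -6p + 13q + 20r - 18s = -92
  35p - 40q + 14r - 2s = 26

infinitely many solutions

Row-reduce:
R1 ← R1 / (4).
R2 ← R2 − 9·R1.
R3 ← R3 + 6·R1.
R4 ← R4 − 35·R1.
R2 ← R2 / (45).
R1 ← R1 + 5·R2.
R3 ← R3 + 17·R2.
R4 ← R4 − 135·R2.
R3 ← R3 / (3989/180).
R1 ← R1 − 4/9·R3.
R2 ← R2 − 7/180·R3.
Rank is 3 with 4 unknowns, leaving s free.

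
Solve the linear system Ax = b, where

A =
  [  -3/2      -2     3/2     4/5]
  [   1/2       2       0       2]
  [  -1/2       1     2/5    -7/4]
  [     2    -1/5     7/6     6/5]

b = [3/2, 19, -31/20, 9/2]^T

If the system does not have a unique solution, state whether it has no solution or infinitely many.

Row-reduce the augmented matrix:
R1 ← R1 / (-3/2).
R2 ← R2 − 1/2·R1.
R3 ← R3 + 1/2·R1.
R4 ← R4 − 2·R1.
R2 ← R2 / (4/3).
R1 ← R1 − 4/3·R2.
R3 ← R3 − 5/3·R2.
R4 ← R4 + 43/15·R2.
R3 ← R3 / (-29/40).
R1 ← R1 + 3/2·R3.
R2 ← R2 − 3/8·R3.
R4 ← R4 − 509/120·R3.
R4 ← R4 / (-184747/8700).
R1 ← R1 − 1049/145·R4.
R2 ← R2 + 469/580·R4.
R3 ← R3 − 194/29·R4.
Reading off the reduced rows gives x_1 = -2, x_2 = 5, x_3 = 3, x_4 = 5.

x_1 = -2, x_2 = 5, x_3 = 3, x_4 = 5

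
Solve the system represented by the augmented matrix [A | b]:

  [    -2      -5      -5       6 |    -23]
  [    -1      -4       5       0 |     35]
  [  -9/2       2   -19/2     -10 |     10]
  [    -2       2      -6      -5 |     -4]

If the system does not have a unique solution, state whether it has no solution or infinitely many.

no solution

Row-reduce:
R1 ← R1 / (-2).
R2 ← R2 + 1·R1.
R3 ← R3 + 9/2·R1.
R4 ← R4 + 2·R1.
R2 ← R2 / (-3/2).
R1 ← R1 − 5/2·R2.
R3 ← R3 − 53/4·R2.
R4 ← R4 − 7·R2.
R3 ← R3 / (68).
R1 ← R1 − 15·R3.
R2 ← R2 + 5·R3.
R4 ← R4 − 34·R3.
Row 4 reduces to 0 = -1/4, a contradiction. The system is inconsistent.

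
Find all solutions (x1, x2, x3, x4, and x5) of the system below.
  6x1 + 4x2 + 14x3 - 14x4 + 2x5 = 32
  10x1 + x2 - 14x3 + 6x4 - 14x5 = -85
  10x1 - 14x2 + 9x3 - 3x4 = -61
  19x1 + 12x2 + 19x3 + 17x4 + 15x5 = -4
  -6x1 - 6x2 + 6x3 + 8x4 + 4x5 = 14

Row-reduce the augmented matrix:
R1 ← R1 / (6).
R2 ← R2 − 10·R1.
R3 ← R3 − 10·R1.
R4 ← R4 − 19·R1.
R5 ← R5 + 6·R1.
R2 ← R2 / (-17/3).
R1 ← R1 − 2/3·R2.
R3 ← R3 + 62/3·R2.
R4 ← R4 + 2/3·R2.
R5 ← R5 + 2·R2.
R3 ← R3 / (2071/17).
R1 ← R1 + 35/17·R3.
R2 ← R2 − 112/17·R3.
R4 ← R4 + 356/17·R3.
R5 ← R5 − 564/17·R3.
R4 ← R4 / (89028/2071).
R1 ← R1 + 718/2071·R4.
R2 ← R2 + 1016/2071·R4.
R3 ← R3 + 1473/2071·R4.
R5 ← R5 − 15002/2071·R4.
R5 ← R5 / (-172021/22257).
R1 ← R1 + 11674/22257·R5.
R2 ← R2 − 1336/22257·R5.
R3 ← R3 − 12449/14838·R5.
R4 ← R4 − 21745/44514·R5.
Reading off the reduced rows gives x1 = -4, x2 = 3, x3 = 2, x4 = -1, x5 = 1.

x1 = -4, x2 = 3, x3 = 2, x4 = -1, x5 = 1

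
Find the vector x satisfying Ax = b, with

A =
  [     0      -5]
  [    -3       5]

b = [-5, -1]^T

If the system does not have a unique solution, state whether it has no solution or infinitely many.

x_1 = 2, x_2 = 1

Row-reduce the augmented matrix:
Swap R1 and R2.
R1 ← R1 / (-3).
R2 ← R2 / (-5).
R1 ← R1 + 5/3·R2.
Reading off the reduced rows gives x_1 = 2, x_2 = 1.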